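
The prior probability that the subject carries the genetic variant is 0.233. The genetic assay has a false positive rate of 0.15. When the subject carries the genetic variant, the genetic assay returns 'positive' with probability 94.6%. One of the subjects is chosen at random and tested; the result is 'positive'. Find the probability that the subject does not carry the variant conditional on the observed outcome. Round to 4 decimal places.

P(¬H | E) ≈ 0.3430

Let H be the event that the subject carries the genetic variant. P(H) = 0.233, so P(¬H) = 0.767. With E the 'positive' result, P(E|H) = 0.946 and P(E|¬H) = 0.15.
P(E) = 0.946·0.233 + 0.15·0.767 = 0.22042 + 0.11505 = 0.33547.
By Bayes' theorem, P(H|E) = 0.22042 / 0.33547 = 0.6570. Hence P(¬H|E) = 1 − 0.6570 = 0.3430.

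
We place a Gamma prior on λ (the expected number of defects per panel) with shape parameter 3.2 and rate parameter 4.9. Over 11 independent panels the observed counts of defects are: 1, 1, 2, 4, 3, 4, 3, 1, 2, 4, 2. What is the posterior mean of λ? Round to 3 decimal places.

The Poisson likelihood adds the total count to the shape and the number of exposure periods to the rate. Here ∑xᵢ = 27 and n = 11, so shape 3.2→30.2 and rate 4.9→15.9.
E[λ | data] = 30.2/15.9 = 1.899.

Posterior mean ≈ 1.899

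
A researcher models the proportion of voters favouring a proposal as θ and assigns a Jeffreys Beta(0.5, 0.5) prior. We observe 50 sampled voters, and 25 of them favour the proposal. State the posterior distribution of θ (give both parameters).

Posterior: Beta(25.5, 25.5)

The binomial likelihood is conjugate to the Beta prior: with 25 successes and 25 failures, the posterior is Beta(0.5+25, 0.5+25) = Beta(25.5, 25.5).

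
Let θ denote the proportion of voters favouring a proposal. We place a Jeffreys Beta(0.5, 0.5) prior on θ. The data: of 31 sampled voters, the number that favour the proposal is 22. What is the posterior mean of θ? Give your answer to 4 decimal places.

Observing 22 successes and 9 failures updates Beta(0.5, 0.5) by adding the success and failure counts to the two shape parameters: α = 0.5+22 = 22.5, β = 0.5+9 = 9.5.
E[θ | data] = 22.5/(22.5+9.5) = 0.7031.

Posterior mean ≈ 0.7031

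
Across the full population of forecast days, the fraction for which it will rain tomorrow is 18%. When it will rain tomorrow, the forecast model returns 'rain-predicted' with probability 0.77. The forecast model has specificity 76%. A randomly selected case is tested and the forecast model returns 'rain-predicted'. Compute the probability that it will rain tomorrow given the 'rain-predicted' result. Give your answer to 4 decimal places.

Write H for 'it will rain tomorrow'. Prior odds H:¬H = 0.18/0.82 = 0.21951. For the 'rain-predicted' outcome, the likelihood ratio is 0.77/0.24 = 3.2083.
Posterior odds = 0.21951 × 3.2083 = 0.70427, so P(H|E) = 0.70427/(1+0.70427) = 0.4132.

P(H | E) ≈ 0.4132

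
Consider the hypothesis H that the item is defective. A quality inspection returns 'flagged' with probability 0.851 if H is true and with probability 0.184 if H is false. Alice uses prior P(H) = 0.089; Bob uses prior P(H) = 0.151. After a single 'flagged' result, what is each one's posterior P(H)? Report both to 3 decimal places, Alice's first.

The likelihood ratio for a 'flagged' result is 0.851/0.184 = 4.6250.
Alice: prior odds 0.089/0.911 = 0.097695; posterior odds 0.45184; posterior probability 0.311.
Bob: prior odds 0.151/0.849 = 0.17786; posterior odds 0.82259; posterior probability 0.451.

Alice: 0.311; Bob: 0.451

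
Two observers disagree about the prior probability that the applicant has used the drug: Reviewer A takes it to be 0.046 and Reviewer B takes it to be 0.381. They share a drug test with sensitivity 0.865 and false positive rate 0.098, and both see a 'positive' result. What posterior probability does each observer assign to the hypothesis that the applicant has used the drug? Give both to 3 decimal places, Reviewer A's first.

The likelihood ratio for a 'positive' result is 0.865/0.098 = 8.8265.
Reviewer A: prior odds 0.046/0.954 = 0.048218; posterior odds 0.42560; posterior probability 0.299.
Reviewer B: prior odds 0.381/0.619 = 0.61551; posterior odds 5.4328; posterior probability 0.845.

Reviewer A: 0.299; Reviewer B: 0.845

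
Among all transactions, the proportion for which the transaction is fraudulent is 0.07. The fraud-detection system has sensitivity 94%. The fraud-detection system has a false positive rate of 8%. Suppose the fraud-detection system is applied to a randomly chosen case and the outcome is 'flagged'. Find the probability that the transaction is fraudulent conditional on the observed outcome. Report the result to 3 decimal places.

P(H | E) ≈ 0.469

Let H be the event that the transaction is fraudulent. P(H) = 0.07, so P(¬H) = 0.93. With E the 'flagged' result, P(E|H) = 0.94 and P(E|¬H) = 0.08.
P(E) = 0.94·0.07 + 0.08·0.93 = 0.065800 + 0.074400 = 0.14020.
By Bayes' theorem, P(H|E) = 0.065800 / 0.14020 = 0.469.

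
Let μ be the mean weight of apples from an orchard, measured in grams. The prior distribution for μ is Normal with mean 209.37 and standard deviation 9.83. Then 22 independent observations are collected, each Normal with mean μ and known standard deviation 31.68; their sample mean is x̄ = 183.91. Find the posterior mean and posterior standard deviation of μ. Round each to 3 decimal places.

Prior precision 1/τ₀² = 1/9.83² = 0.0103489; data precision n/σ² = 22/31.68² = 0.0219206.
Posterior precision = 0.0103489 + 0.0219206 = 0.0322695, giving posterior SD = 1/√0.0322695 = 5.567.
Posterior mean = (0.0103489·209.37 + 0.0219206·183.91) / 0.0322695 = 192.075.

Posterior mean ≈ 192.075; posterior SD ≈ 5.567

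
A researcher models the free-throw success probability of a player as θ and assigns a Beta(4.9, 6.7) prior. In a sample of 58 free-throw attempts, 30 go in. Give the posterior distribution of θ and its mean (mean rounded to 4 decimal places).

The binomial likelihood is conjugate to the Beta prior: with 30 successes and 28 failures, the posterior is Beta(4.9+30, 6.7+28) = Beta(34.9, 34.7).
E[θ | data] = 34.9/(34.9+34.7) = 0.5014.

Posterior: Beta(34.9, 34.7); mean ≈ 0.5014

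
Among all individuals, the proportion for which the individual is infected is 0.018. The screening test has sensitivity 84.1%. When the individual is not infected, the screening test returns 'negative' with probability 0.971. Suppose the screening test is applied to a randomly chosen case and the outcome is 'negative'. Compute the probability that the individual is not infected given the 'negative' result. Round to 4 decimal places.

P(¬H | E) ≈ 0.9970

Let H be the event that the individual is infected. P(H) = 0.018, so P(¬H) = 0.982. With E the 'negative' result, P(E|H) = 0.159 and P(E|¬H) = 0.971.
P(E) = 0.159·0.018 + 0.971·0.982 = 0.0028620 + 0.95352 = 0.95638.
By Bayes' theorem, P(H|E) = 0.0028620 / 0.95638 = 0.0030. Hence P(¬H|E) = 1 − 0.0030 = 0.9970.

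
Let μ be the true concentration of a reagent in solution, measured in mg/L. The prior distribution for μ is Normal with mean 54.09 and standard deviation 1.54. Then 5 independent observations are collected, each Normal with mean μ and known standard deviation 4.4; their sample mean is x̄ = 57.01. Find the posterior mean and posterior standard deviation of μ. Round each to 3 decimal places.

Posterior mean ≈ 55.199; posterior SD ≈ 1.213

Prior precision 1/τ₀² = 1/1.54² = 0.421656; data precision n/σ² = 5/4.4² = 0.258264.
Posterior precision = 0.421656 + 0.258264 = 0.679921, giving posterior SD = 1/√0.679921 = 1.213.
Posterior mean = (0.421656·54.09 + 0.258264·57.01) / 0.679921 = 55.199.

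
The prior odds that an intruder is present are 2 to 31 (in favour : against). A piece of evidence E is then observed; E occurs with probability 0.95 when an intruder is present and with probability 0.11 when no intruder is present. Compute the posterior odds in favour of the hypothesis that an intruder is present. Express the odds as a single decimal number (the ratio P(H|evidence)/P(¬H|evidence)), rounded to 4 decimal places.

Prior odds = 2/31 = 0.064516.
Likelihood ratio for E = 0.95/0.11 = 8.6364.
Posterior odds = prior odds × LR = 0.55718.

Posterior odds ≈ 0.5572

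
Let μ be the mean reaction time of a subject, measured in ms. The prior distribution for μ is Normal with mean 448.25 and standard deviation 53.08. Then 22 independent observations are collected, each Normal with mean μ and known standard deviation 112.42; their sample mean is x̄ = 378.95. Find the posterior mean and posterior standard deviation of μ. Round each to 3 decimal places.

Posterior mean ≈ 390.687; posterior SD ≈ 21.844

Prior precision 1/τ₀² = 1/53.08² = 0.00035493; data precision n/σ² = 22/112.42² = 0.00174075.
Posterior precision = 0.00035493 + 0.00174075 = 0.00209567, giving posterior SD = 1/√0.00209567 = 21.844.
Posterior mean = (0.00035493·448.25 + 0.00174075·378.95) / 0.00209567 = 390.687.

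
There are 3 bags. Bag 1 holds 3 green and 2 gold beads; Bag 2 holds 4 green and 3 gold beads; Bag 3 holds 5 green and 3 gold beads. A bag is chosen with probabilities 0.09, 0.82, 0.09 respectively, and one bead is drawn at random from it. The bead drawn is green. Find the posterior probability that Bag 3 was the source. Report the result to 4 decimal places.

Tabulate prior·likelihood by source: [1] prior 0.09, lik 0.6, product 0.05400; [2] prior 0.82, lik 0.5714, product 0.4686; [3] prior 0.09, lik 0.625, product 0.05625.
Normalizing constant = 0.57882; the posterior for Bag 3 is its product over the sum, 0.05625/0.57882 = 0.0972.

Posterior probability ≈ 0.0972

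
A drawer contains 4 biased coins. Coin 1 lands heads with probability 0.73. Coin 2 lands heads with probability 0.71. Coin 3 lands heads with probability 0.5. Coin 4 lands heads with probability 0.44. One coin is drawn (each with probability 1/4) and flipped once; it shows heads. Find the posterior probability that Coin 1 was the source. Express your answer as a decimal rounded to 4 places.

Tabulate prior·likelihood by source: [1] prior 0.25, lik 0.73, product 0.1825; [2] prior 0.25, lik 0.71, product 0.1775; [3] prior 0.25, lik 0.5, product 0.1250; [4] prior 0.25, lik 0.44, product 0.1100.
Normalizing constant = 0.59500; the posterior for Coin 1 is its product over the sum, 0.1825/0.59500 = 0.3067.

Posterior probability ≈ 0.3067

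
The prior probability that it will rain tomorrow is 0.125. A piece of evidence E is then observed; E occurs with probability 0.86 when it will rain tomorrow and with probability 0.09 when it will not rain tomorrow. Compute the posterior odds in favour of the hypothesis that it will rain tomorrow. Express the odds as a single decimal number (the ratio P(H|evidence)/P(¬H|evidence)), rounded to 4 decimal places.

Posterior odds ≈ 1.3651

Prior odds = 0.125/(1−0.125) = 0.14286.
Likelihood ratio for E = 0.86/0.09 = 9.5556.
Posterior odds = prior odds × LR = 1.3651.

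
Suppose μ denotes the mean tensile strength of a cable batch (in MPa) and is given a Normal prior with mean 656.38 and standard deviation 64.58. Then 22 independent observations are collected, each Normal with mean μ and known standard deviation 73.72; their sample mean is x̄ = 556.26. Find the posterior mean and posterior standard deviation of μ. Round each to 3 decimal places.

Posterior mean ≈ 561.859; posterior SD ≈ 15.271

Prior precision 1/τ₀² = 1/64.58² = 0.00023978; data precision n/σ² = 22/73.72² = 0.00404811.
Posterior precision = 0.00023978 + 0.00404811 = 0.00428788, giving posterior SD = 1/√0.00428788 = 15.271.
Posterior mean = (0.00023978·656.38 + 0.00404811·556.26) / 0.00428788 = 561.859.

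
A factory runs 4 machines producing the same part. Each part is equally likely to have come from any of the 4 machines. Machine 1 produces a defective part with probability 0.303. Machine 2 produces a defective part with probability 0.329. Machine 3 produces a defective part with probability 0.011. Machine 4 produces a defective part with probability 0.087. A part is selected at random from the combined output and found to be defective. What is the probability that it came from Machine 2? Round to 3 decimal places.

P(defective|M1) = 0.303; P(defective|M2) = 0.329; P(defective|M3) = 0.011; P(defective|M4) = 0.087.
Prior × likelihood for each source: 0.25·0.303=0.07575, 0.25·0.329=0.08225, 0.25·0.011=0.002750, 0.25·0.087=0.02175. Summing gives P(defective) = 0.18250.
P(Machine 2 | defective) = 0.08225 / 0.18250 = 0.451.

Posterior probability ≈ 0.451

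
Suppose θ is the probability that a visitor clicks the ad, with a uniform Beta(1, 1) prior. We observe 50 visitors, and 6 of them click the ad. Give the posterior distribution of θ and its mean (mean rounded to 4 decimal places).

Posterior: Beta(7, 45); mean ≈ 0.1346

Observing 6 successes and 44 failures updates Beta(1, 1) by adding the success and failure counts to the two shape parameters: α = 1+6 = 7, β = 1+44 = 45.
E[θ | data] = 7/(7+45) = 0.1346.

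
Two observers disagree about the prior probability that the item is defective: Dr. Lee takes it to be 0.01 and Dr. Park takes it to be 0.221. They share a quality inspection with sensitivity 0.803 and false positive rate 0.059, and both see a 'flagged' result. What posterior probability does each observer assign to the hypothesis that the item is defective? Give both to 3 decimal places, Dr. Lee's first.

Dr. Lee: 0.121; Dr. Park: 0.794

P('+'|H) = 0.803, P('+'|¬H) = 0.059.
Dr. Lee: numerator 0.803·0.01 = 0.0080300; evidence = 0.0080300+0.059·0.99 = 0.066440; posterior = 0.121.
Dr. Park: numerator 0.803·0.221 = 0.17746; evidence = 0.17746+0.059·0.779 = 0.22342; posterior = 0.794.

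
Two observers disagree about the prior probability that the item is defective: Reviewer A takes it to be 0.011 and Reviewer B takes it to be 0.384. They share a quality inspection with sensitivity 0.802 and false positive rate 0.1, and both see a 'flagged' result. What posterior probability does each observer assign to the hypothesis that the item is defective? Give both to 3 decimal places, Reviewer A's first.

Reviewer A: 0.082; Reviewer B: 0.833

The likelihood ratio for a 'flagged' result is 0.802/0.1 = 8.0200.
Reviewer A: prior odds 0.011/0.989 = 0.011122; posterior odds 0.089201; posterior probability 0.082.
Reviewer B: prior odds 0.384/0.616 = 0.62338; posterior odds 4.9995; posterior probability 0.833.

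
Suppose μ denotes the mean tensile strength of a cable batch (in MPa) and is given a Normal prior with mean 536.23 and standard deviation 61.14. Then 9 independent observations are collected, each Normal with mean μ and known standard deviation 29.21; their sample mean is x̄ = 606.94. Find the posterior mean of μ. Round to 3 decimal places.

Posterior mean ≈ 605.191

With known σ, the Normal prior is conjugate. Weight on the data is w = (n/σ²)/(n/σ² + 1/τ₀²) = 0.0105482/(0.0105482+0.00026752) = 0.97527.
Posterior mean = w·x̄ + (1−w)·μ₀ = 0.97527·606.94 + 0.024734·536.23 = 605.191.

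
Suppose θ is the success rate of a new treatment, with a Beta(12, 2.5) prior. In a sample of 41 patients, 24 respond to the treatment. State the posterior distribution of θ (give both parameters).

Posterior: Beta(36, 19.5)

Observing 24 successes and 17 failures updates Beta(12, 2.5) by adding the success and failure counts to the two shape parameters: α = 12+24 = 36, β = 2.5+17 = 19.5.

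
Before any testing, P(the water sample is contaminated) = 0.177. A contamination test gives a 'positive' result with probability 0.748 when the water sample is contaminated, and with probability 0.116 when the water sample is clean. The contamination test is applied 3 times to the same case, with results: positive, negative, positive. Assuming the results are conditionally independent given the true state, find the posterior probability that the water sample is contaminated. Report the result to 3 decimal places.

Let H be the event that the water sample is contaminated; start with P(H) = 0.177. P('positive'|H) = 0.748, P('positive'|¬H) = 0.116.
Update on result 1 ('positive'): P(H) ← 0.748·0.1770 / (0.748·0.1770 + 0.116·0.8230) = 0.13240/0.22786 = 0.5810.
Update on result 2 ('negative'): P(H) ← 0.252·0.5810 / (0.252·0.5810 + 0.884·0.4190) = 0.14642/0.51679 = 0.2833.
Update on result 3 ('positive'): P(H) ← 0.748·0.2833 / (0.748·0.2833 + 0.116·0.7167) = 0.21193/0.29506 = 0.7182.

Posterior P(H) ≈ 0.718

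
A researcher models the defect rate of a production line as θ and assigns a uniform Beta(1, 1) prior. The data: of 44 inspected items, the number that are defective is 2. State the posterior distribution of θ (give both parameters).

Posterior: Beta(3, 43)

Observing 2 successes and 42 failures updates Beta(1, 1) by adding the success and failure counts to the two shape parameters: α = 1+2 = 3, β = 1+42 = 43.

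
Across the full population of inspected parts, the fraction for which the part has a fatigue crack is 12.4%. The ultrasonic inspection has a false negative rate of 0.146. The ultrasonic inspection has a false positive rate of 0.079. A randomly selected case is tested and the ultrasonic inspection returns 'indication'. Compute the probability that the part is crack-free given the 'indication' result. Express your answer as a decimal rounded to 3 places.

Write H for 'the part has a fatigue crack'. Prior odds H:¬H = 0.124/0.876 = 0.14155. For the 'indication' outcome, the likelihood ratio is 0.854/0.079 = 10.810.
Posterior odds = 0.14155 × 10.810 = 1.5302, so P(H|E) = 1.5302/(1+1.5302) = 0.605. Then P(¬H|E) = 1 − 0.605 = 0.395.

P(¬H | E) ≈ 0.395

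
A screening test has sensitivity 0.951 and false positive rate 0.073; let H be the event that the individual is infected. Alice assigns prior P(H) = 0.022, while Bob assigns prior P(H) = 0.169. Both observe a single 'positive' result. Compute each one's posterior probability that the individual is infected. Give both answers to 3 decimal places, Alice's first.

P('+'|H) = 0.951, P('+'|¬H) = 0.073.
Alice: numerator 0.951·0.022 = 0.020922; evidence = 0.020922+0.073·0.978 = 0.092316; posterior = 0.227.
Bob: numerator 0.951·0.169 = 0.16072; evidence = 0.16072+0.073·0.831 = 0.22138; posterior = 0.726.

Alice: 0.227; Bob: 0.726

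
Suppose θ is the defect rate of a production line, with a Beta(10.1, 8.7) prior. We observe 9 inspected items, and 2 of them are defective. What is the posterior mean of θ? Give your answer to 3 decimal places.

Posterior mean ≈ 0.435

The binomial likelihood is conjugate to the Beta prior: with 2 successes and 7 failures, the posterior is Beta(10.1+2, 8.7+7) = Beta(12.1, 15.7).
Posterior mean = α/(α+β) = 12.1/27.8 = 0.435.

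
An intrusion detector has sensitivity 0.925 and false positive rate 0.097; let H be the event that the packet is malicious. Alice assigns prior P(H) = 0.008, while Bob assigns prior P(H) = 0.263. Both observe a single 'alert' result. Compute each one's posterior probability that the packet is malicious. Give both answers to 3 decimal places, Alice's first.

The likelihood ratio for an 'alert' result is 0.925/0.097 = 9.5361.
Alice: prior odds 0.008/0.992 = 0.0080645; posterior odds 0.076904; posterior probability 0.071.
Bob: prior odds 0.263/0.737 = 0.35685; posterior odds 3.4030; posterior probability 0.773.

Alice: 0.071; Bob: 0.773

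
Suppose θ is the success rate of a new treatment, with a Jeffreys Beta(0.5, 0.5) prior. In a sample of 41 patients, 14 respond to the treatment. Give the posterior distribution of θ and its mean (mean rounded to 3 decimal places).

Posterior: Beta(14.5, 27.5); mean ≈ 0.345

The binomial likelihood is conjugate to the Beta prior: with 14 successes and 27 failures, the posterior is Beta(0.5+14, 0.5+27) = Beta(14.5, 27.5).
Posterior mean = α/(α+β) = 14.5/42 = 0.345.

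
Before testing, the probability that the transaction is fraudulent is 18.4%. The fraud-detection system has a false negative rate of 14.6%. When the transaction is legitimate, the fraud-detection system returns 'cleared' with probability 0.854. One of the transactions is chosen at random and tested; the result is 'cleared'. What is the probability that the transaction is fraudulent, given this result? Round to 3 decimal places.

P(H | E) ≈ 0.037

Let H be the event that the transaction is fraudulent. P(H) = 0.184, so P(¬H) = 0.816. With E the 'cleared' result, P(E|H) = 0.146 and P(E|¬H) = 0.854.
P(E) = 0.146·0.184 + 0.854·0.816 = 0.026864 + 0.69686 = 0.72373.
By Bayes' theorem, P(H|E) = 0.026864 / 0.72373 = 0.037.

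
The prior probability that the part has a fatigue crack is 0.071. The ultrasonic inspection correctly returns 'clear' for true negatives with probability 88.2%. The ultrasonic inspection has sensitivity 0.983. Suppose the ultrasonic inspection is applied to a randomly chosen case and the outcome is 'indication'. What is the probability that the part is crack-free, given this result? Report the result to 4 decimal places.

P(¬H | E) ≈ 0.6110

Write H for 'the part has a fatigue crack'. Prior odds H:¬H = 0.071/0.929 = 0.076426. For the 'indication' outcome, the likelihood ratio is 0.983/0.118 = 8.3305.
Posterior odds = 0.076426 × 8.3305 = 0.63667, so P(H|E) = 0.63667/(1+0.63667) = 0.3890. Then P(¬H|E) = 1 − 0.3890 = 0.6110.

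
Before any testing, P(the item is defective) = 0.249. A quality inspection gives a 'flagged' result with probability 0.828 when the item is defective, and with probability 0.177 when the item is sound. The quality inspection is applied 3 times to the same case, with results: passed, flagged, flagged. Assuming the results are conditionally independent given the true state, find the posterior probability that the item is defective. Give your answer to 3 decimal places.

With H the event that the item is defective, the joint likelihood of the observed sequence is P(data|H) = 0.172·0.828·0.828 = 0.11792 and P(data|¬H) = 0.823·0.177·0.177 = 0.025784.
Bayes: P(H|data) = 0.249·0.11792 / (0.249·0.11792 + 0.751·0.025784) = 0.029362/0.048726 = 0.6026.

Posterior P(H) ≈ 0.603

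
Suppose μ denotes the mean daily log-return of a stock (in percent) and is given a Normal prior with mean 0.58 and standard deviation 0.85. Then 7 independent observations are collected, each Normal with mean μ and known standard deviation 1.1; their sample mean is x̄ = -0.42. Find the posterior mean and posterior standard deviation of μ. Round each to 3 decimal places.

Posterior mean ≈ -0.227; posterior SD ≈ 0.373

Prior precision 1/τ₀² = 1/0.85² = 1.38408; data precision n/σ² = 7/1.1² = 5.78512.
Posterior precision = 1.38408 + 5.78512 = 7.16921, giving posterior SD = 1/√7.16921 = 0.373.
Posterior mean = (1.38408·0.58 + 5.78512·-0.42) / 7.16921 = -0.227.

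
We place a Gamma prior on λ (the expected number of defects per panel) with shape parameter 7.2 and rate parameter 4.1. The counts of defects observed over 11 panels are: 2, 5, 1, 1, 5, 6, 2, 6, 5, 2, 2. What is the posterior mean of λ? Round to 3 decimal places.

Posterior mean ≈ 2.927

Total count ∑xᵢ = 37 over n = 11 panels.
Gamma is conjugate to the Poisson likelihood: posterior is Gamma(shape = 7.2+37 = 44.2, rate = 4.1+11 = 15.1).
Posterior mean = shape/rate = 44.2/15.1 = 2.927.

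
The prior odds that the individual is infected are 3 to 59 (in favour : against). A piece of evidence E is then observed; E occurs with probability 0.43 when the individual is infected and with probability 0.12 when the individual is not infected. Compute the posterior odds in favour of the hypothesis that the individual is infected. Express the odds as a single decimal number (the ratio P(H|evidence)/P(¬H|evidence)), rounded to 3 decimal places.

Prior odds = 3/59 = 0.050847.
Likelihood ratio for E = 0.43/0.12 = 3.5833.
Posterior odds = prior odds × LR = 0.18220.

Posterior odds ≈ 0.182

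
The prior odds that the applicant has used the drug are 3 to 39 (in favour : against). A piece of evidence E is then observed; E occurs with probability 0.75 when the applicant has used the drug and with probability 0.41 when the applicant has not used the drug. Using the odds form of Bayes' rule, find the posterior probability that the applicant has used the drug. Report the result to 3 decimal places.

Prior odds = 3/39 = 0.076923.
Likelihood ratio for E = 0.75/0.41 = 1.8293.
Posterior odds = prior odds × LR = 0.14071.
Posterior probability = odds/(1+odds) = 0.14071/1.1407 = 0.123.

Posterior probability ≈ 0.123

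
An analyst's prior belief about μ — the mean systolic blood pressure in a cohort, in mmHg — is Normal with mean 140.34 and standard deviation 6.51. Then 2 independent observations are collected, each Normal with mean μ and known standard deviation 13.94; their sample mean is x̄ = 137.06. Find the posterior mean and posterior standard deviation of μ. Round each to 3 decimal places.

With known σ, the Normal prior is conjugate. Weight on the data is w = (n/σ²)/(n/σ² + 1/τ₀²) = 0.0102921/(0.0102921+0.0235960) = 0.30371.
Posterior mean = w·x̄ + (1−w)·μ₀ = 0.30371·137.06 + 0.69629·140.34 = 139.344. Posterior variance = 1/(0.0102921+0.0235960) = 29.5089, so SD = 5.432.

Posterior mean ≈ 139.344; posterior SD ≈ 5.432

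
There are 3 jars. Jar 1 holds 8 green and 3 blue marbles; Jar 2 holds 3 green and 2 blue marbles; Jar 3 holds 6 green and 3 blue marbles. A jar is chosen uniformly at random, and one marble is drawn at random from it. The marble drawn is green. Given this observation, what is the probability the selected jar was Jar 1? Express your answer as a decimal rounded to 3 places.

Posterior probability ≈ 0.365

P(green|Jar 1) = 0.7273; P(green|Jar 2) = 0.6; P(green|Jar 3) = 0.6667.
Prior × likelihood for each source: 0.333333·0.7273=0.2424, 0.333333·0.6=0.2000, 0.333333·0.6667=0.2222. Summing gives P(green) = 0.66465.
P(Jar 1 | green) = 0.2424 / 0.66465 = 0.365.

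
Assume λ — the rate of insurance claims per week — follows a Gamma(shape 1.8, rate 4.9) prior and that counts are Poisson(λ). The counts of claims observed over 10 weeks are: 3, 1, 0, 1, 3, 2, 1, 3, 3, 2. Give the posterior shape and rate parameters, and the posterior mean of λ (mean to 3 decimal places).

Posterior: Gamma(shape=20.8, rate=14.9); mean ≈ 1.396

Total count ∑xᵢ = 19 over n = 10 weeks.
Gamma is conjugate to the Poisson likelihood: posterior is Gamma(shape = 1.8+19 = 20.8, rate = 4.9+10 = 14.9).
Posterior mean = shape/rate = 20.8/14.9 = 1.396.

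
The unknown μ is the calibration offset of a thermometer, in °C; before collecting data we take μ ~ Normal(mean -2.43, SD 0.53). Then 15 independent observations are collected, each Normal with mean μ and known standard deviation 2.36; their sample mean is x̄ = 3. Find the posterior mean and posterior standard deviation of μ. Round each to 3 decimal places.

With known σ, the Normal prior is conjugate. Weight on the data is w = (n/σ²)/(n/σ² + 1/τ₀²) = 2.69319/(2.69319+3.55999) = 0.43069.
Posterior mean = w·x̄ + (1−w)·μ₀ = 0.43069·3 + 0.56931·-2.43 = -0.091. Posterior variance = 1/(2.69319+3.55999) = 0.159919, so SD = 0.400.

Posterior mean ≈ -0.091; posterior SD ≈ 0.400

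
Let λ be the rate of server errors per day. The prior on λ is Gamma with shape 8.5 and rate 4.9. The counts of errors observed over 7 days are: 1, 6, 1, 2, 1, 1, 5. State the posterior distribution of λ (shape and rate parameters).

Total count ∑xᵢ = 17 over n = 7 days.
Gamma is conjugate to the Poisson likelihood: posterior is Gamma(shape = 8.5+17 = 25.5, rate = 4.9+7 = 11.9).

Posterior: Gamma(shape=25.5, rate=11.9)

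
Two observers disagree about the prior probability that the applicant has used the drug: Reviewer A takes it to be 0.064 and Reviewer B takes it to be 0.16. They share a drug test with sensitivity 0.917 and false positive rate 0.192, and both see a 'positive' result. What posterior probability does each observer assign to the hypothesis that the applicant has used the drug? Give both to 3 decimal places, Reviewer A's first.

Reviewer A: 0.246; Reviewer B: 0.476

P('+'|H) = 0.917, P('+'|¬H) = 0.192.
Reviewer A: numerator 0.917·0.064 = 0.058688; evidence = 0.058688+0.192·0.936 = 0.23840; posterior = 0.246.
Reviewer B: numerator 0.917·0.16 = 0.14672; evidence = 0.14672+0.192·0.84 = 0.30800; posterior = 0.476.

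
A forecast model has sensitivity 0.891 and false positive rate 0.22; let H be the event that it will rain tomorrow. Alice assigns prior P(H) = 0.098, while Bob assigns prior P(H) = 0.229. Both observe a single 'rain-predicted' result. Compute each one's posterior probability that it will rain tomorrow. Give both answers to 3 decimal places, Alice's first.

P('+'|H) = 0.891, P('+'|¬H) = 0.22.
Alice: numerator 0.891·0.098 = 0.087318; evidence = 0.087318+0.22·0.902 = 0.28576; posterior = 0.306.
Bob: numerator 0.891·0.229 = 0.20404; evidence = 0.20404+0.22·0.771 = 0.37366; posterior = 0.546.

Alice: 0.306; Bob: 0.546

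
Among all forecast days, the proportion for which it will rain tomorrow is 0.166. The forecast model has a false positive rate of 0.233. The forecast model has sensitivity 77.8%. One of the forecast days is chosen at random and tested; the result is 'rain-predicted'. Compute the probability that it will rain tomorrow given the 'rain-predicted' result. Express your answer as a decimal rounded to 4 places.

P(H | E) ≈ 0.3993

Write H for 'it will rain tomorrow'. Prior odds H:¬H = 0.166/0.834 = 0.19904. For the 'rain-predicted' outcome, the likelihood ratio is 0.778/0.233 = 3.3391.
Posterior odds = 0.19904 × 3.3391 = 0.66461, so P(H|E) = 0.66461/(1+0.66461) = 0.3993.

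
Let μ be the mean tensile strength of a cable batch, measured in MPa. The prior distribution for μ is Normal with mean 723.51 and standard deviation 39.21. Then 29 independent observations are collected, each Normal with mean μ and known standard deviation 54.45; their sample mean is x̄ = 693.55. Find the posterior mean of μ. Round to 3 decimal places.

With known σ, the Normal prior is conjugate. Weight on the data is w = (n/σ²)/(n/σ² + 1/τ₀²) = 0.00978143/(0.00978143+0.00065044) = 0.93765.
Posterior mean = w·x̄ + (1−w)·μ₀ = 0.93765·693.55 + 0.062351·723.51 = 695.418.

Posterior mean ≈ 695.418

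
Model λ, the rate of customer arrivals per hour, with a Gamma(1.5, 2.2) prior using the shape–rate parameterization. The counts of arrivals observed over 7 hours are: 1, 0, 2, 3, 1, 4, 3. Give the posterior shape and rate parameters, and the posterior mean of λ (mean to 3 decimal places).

Posterior: Gamma(shape=15.5, rate=9.2); mean ≈ 1.685

Total count ∑xᵢ = 14 over n = 7 hours.
Gamma is conjugate to the Poisson likelihood: posterior is Gamma(shape = 1.5+14 = 15.5, rate = 2.2+7 = 9.2).
E[λ | data] = 15.5/9.2 = 1.685.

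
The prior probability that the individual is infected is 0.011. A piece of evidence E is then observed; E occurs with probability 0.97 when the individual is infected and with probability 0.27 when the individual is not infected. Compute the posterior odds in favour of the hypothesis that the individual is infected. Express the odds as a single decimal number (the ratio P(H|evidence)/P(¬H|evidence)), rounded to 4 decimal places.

Posterior odds ≈ 0.0400

Prior odds = 0.011/(1−0.011) = 0.011122. In log-odds, ln(0.011122) = -4.4988.
Add log likelihood ratio: ln(3.5926) = 1.2789.
Posterior log-odds = -3.2199, so posterior odds = exp(-3.2199) = 0.039958.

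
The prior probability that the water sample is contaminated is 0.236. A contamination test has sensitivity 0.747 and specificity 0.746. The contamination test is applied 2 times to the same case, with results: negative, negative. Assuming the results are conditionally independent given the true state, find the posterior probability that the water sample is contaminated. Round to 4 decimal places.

With H the event that the water sample is contaminated, the joint likelihood of the observed sequence is P(data|H) = 0.253·0.253 = 0.064009 and P(data|¬H) = 0.746·0.746 = 0.55652.
Bayes: P(H|data) = 0.236·0.064009 / (0.236·0.064009 + 0.764·0.55652) = 0.015106/0.44028 = 0.0343.

Posterior P(H) ≈ 0.0343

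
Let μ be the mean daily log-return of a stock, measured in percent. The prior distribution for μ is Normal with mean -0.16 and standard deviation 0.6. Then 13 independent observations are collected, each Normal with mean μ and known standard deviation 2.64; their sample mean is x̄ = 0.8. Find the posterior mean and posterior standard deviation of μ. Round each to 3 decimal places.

Prior precision 1/τ₀² = 1/0.6² = 2.77778; data precision n/σ² = 13/2.64² = 1.86524.
Posterior precision = 2.77778 + 1.86524 = 4.64302, giving posterior SD = 1/√4.64302 = 0.464.
Posterior mean = (2.77778·-0.16 + 1.86524·0.8) / 4.64302 = 0.226.

Posterior mean ≈ 0.226; posterior SD ≈ 0.464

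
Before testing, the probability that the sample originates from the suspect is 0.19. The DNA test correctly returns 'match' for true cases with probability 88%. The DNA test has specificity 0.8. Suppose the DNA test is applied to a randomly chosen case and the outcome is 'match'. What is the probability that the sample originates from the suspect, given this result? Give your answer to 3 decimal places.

Write H for 'the sample originates from the suspect'. Prior odds H:¬H = 0.19/0.81 = 0.23457. For the 'match' outcome, the likelihood ratio is 0.88/0.2 = 4.4000.
Posterior odds = 0.23457 × 4.4000 = 1.0321, so P(H|E) = 1.0321/(1+1.0321) = 0.508.

P(H | E) ≈ 0.508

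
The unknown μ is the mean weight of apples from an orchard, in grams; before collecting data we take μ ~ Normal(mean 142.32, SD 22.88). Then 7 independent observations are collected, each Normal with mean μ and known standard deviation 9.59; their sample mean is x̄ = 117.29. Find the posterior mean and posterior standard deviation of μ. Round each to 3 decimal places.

Posterior mean ≈ 117.903; posterior SD ≈ 3.580

With known σ, the Normal prior is conjugate. Weight on the data is w = (n/σ²)/(n/σ² + 1/τ₀²) = 0.0761133/(0.0761133+0.00191024) = 0.97552.
Posterior mean = w·x̄ + (1−w)·μ₀ = 0.97552·117.29 + 0.024483·142.32 = 117.903. Posterior variance = 1/(0.0761133+0.00191024) = 12.8166, so SD = 3.580.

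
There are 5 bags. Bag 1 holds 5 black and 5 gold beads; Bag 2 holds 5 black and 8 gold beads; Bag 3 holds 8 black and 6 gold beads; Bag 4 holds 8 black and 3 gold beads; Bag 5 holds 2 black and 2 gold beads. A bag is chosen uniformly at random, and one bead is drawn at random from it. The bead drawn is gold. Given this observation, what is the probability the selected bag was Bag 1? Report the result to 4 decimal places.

Tabulate prior·likelihood by source: [1] prior 0.2, lik 0.5, product 0.1000; [2] prior 0.2, lik 0.6154, product 0.1231; [3] prior 0.2, lik 0.4286, product 0.08571; [4] prior 0.2, lik 0.2727, product 0.05455; [5] prior 0.2, lik 0.5, product 0.1000.
Normalizing constant = 0.46334; the posterior for Bag 1 is its product over the sum, 0.1000/0.46334 = 0.2158.

Posterior probability ≈ 0.2158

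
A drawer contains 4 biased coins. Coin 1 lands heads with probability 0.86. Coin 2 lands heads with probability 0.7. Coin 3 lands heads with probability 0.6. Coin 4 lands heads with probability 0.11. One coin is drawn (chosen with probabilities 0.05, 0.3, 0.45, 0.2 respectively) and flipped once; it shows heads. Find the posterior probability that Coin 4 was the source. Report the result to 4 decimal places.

Posterior probability ≈ 0.0404

P(heads|C1) = 0.86; P(heads|C2) = 0.7; P(heads|C3) = 0.6; P(heads|C4) = 0.11.
Prior × likelihood for each source: 0.05·0.86=0.04300, 0.3·0.7=0.2100, 0.45·0.6=0.2700, 0.2·0.11=0.02200. Summing gives P(heads) = 0.54500.
P(Coin 4 | heads) = 0.02200 / 0.54500 = 0.0404.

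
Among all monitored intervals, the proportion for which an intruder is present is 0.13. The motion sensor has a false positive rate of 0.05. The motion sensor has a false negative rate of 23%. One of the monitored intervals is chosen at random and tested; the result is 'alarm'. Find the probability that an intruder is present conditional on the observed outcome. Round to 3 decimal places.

Write H for 'an intruder is present'. Prior odds H:¬H = 0.13/0.87 = 0.14943. For the 'alarm' outcome, the likelihood ratio is 0.77/0.05 = 15.400.
Posterior odds = 0.14943 × 15.400 = 2.3011, so P(H|E) = 2.3011/(1+2.3011) = 0.697.

P(H | E) ≈ 0.697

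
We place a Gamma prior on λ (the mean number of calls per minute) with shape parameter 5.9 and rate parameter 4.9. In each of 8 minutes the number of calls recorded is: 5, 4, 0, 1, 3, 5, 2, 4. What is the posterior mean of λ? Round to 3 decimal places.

Posterior mean ≈ 2.318

Total count ∑xᵢ = 24 over n = 8 minutes.
Gamma is conjugate to the Poisson likelihood: posterior is Gamma(shape = 5.9+24 = 29.9, rate = 4.9+8 = 12.9).
Posterior mean = shape/rate = 29.9/12.9 = 2.318.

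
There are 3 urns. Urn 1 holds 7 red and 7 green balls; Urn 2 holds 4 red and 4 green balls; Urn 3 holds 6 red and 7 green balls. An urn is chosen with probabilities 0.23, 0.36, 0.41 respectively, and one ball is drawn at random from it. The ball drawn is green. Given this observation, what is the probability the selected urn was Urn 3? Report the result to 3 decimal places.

Posterior probability ≈ 0.428

Tabulate prior·likelihood by source: [1] prior 0.23, lik 0.5, product 0.1150; [2] prior 0.36, lik 0.5, product 0.1800; [3] prior 0.41, lik 0.5385, product 0.2208.
Normalizing constant = 0.51577; the posterior for Urn 3 is its product over the sum, 0.2208/0.51577 = 0.428.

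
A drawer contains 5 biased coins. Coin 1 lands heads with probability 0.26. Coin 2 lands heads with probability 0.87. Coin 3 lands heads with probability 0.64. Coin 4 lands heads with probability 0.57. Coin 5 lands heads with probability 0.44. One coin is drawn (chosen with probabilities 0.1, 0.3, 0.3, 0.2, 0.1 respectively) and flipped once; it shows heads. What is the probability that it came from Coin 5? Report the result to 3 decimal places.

Posterior probability ≈ 0.069

P(heads|C1) = 0.26; P(heads|C2) = 0.87; P(heads|C3) = 0.64; P(heads|C4) = 0.57; P(heads|C5) = 0.44.
Prior × likelihood for each source: 0.1·0.26=0.02600, 0.3·0.87=0.2610, 0.3·0.64=0.1920, 0.2·0.57=0.1140, 0.1·0.44=0.04400. Summing gives P(heads) = 0.63700.
P(Coin 5 | heads) = 0.04400 / 0.63700 = 0.069.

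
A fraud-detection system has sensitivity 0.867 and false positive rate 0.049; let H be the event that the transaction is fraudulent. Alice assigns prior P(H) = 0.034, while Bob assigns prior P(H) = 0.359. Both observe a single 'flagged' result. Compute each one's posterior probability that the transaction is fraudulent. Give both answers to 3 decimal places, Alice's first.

P('+'|H) = 0.867, P('+'|¬H) = 0.049.
Alice: numerator 0.867·0.034 = 0.029478; evidence = 0.029478+0.049·0.966 = 0.076812; posterior = 0.384.
Bob: numerator 0.867·0.359 = 0.31125; evidence = 0.31125+0.049·0.641 = 0.34266; posterior = 0.908.

Alice: 0.384; Bob: 0.908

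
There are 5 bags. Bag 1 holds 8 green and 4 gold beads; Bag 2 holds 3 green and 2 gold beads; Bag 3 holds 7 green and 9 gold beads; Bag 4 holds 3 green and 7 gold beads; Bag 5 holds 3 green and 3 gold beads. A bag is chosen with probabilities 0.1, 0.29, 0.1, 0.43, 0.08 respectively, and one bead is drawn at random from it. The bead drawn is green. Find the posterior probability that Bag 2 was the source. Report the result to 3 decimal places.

Posterior probability ≈ 0.384

Tabulate prior·likelihood by source: [1] prior 0.1, lik 0.6667, product 0.06667; [2] prior 0.29, lik 0.6, product 0.1740; [3] prior 0.1, lik 0.4375, product 0.04375; [4] prior 0.43, lik 0.3, product 0.1290; [5] prior 0.08, lik 0.5, product 0.04000.
Normalizing constant = 0.45342; the posterior for Bag 2 is its product over the sum, 0.1740/0.45342 = 0.384.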